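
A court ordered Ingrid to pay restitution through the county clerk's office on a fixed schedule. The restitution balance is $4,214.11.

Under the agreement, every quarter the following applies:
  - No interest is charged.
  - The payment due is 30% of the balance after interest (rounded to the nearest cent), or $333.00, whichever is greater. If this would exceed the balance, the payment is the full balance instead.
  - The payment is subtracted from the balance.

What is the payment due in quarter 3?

$619.48

Quarter 1: $4,214.11 − $1,264.23 → $2,949.88
Quarter 2: $2,949.88 − $884.96 → $2,064.92
Quarter 3: $2,064.92 − $619.48 → $1,445.44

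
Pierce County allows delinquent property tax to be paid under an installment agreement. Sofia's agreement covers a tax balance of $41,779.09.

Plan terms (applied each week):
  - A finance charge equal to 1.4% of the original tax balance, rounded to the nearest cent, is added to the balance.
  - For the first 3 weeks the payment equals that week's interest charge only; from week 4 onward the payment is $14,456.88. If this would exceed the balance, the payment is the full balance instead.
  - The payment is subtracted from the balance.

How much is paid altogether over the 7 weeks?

$45,873.46

Week 1: opening $41,779.09; interest $584.91 → $42,364.00; payment $584.91; balance $41,779.09
Week 2: opening $41,779.09; interest $584.91 → $42,364.00; payment $584.91; balance $41,779.09
Week 3: opening $41,779.09; interest $584.91 → $42,364.00; payment $584.91; balance $41,779.09
Week 4: opening $41,779.09; interest $584.91 → $42,364.00; payment $14,456.88; balance $27,907.12
Week 5: opening $27,907.12; interest $584.91 → $28,492.03; payment $14,456.88; balance $14,035.15
Week 6: opening $14,035.15; interest $584.91 → $14,620.06; payment $14,456.88; balance $163.18
Week 7: opening $163.18; interest $584.91 → $748.09; payment $748.09; balance $0.00
Total paid: $45,873.46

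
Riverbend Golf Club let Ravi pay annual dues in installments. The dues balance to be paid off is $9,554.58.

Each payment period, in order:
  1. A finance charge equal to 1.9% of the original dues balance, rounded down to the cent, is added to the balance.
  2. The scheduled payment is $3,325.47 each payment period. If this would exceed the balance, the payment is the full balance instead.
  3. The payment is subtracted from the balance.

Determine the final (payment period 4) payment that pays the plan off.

$304.29

# | Opening | Interest | Payment | End bal
1 | $9,554.58 | $181.53 | $3,325.47 | $6,410.64
2 | $6,410.64 | $181.53 | $3,325.47 | $3,266.70
3 | $3,266.70 | $181.53 | $3,325.47 | $122.76
4 | $122.76 | $181.53 | $304.29 | $0.00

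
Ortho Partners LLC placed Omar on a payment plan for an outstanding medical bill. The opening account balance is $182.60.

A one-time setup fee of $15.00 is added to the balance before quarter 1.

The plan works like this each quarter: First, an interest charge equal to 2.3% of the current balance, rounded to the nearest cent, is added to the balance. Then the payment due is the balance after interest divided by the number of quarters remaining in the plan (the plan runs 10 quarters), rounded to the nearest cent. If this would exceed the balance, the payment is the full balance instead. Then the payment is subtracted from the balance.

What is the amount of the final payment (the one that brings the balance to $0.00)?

Quarter 1: opening $197.60; interest $4.54 → $202.14; payment $20.21; balance $181.93
Quarter 2: opening $181.93; interest $4.18 → $186.11; payment $20.68; balance $165.43
Quarter 3: opening $165.43; interest $3.80 → $169.23; payment $21.15; balance $148.08
Quarter 4: opening $148.08; interest $3.41 → $151.49; payment $21.64; balance $129.85
Quarter 5: opening $129.85; interest $2.99 → $132.84; payment $22.14; balance $110.70
Quarter 6: opening $110.70; interest $2.55 → $113.25; payment $22.65; balance $90.60
Quarter 7: opening $90.60; interest $2.08 → $92.68; payment $23.17; balance $69.51
Quarter 8: opening $69.51; interest $1.60 → $71.11; payment $23.70; balance $47.41
Quarter 9: opening $47.41; interest $1.09 → $48.50; payment $24.25; balance $24.25
Quarter 10: opening $24.25; interest $0.56 → $24.81; payment $24.81; balance $0.00

$24.81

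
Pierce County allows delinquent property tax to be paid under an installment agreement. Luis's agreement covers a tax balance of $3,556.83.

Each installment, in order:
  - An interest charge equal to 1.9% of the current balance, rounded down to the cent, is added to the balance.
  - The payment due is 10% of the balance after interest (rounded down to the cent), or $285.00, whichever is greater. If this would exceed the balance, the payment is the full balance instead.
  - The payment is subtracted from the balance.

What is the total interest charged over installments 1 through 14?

$501.94

Installment 1: $3,556.83 +$67.57 interest = $3,624.40; pay $362.44 → $3,261.96
Installment 2: $3,261.96 +$61.97 interest = $3,323.93; pay $332.39 → $2,991.54
Installment 3: $2,991.54 +$56.83 interest = $3,048.37; pay $304.83 → $2,743.54
Installment 4: $2,743.54 +$52.12 interest = $2,795.66; pay $285.00 → $2,510.66
Installment 5: $2,510.66 +$47.70 interest = $2,558.36; pay $285.00 → $2,273.36
Installment 6: $2,273.36 +$43.19 interest = $2,316.55; pay $285.00 → $2,031.55
Installment 7: $2,031.55 +$38.59 interest = $2,070.14; pay $285.00 → $1,785.14
Installment 8: $1,785.14 +$33.91 interest = $1,819.05; pay $285.00 → $1,534.05
Installment 9: $1,534.05 +$29.14 interest = $1,563.19; pay $285.00 → $1,278.19
Installment 10: $1,278.19 +$24.28 interest = $1,302.47; pay $285.00 → $1,017.47
Installment 11: $1,017.47 +$19.33 interest = $1,036.80; pay $285.00 → $751.80
Installment 12: $751.80 +$14.28 interest = $766.08; pay $285.00 → $481.08
Installment 13: $481.08 +$9.14 interest = $490.22; pay $285.00 → $205.22
Installment 14: $205.22 +$3.89 interest = $209.11; pay $209.11 → $0.00
Total interest: $67.57 + $61.97 + $56.83 + $52.12 + $47.70 + $43.19 + $38.59 + $33.91 + $29.14 + $24.28 + $19.33 + $14.28 + $9.14 + $3.89 = $501.94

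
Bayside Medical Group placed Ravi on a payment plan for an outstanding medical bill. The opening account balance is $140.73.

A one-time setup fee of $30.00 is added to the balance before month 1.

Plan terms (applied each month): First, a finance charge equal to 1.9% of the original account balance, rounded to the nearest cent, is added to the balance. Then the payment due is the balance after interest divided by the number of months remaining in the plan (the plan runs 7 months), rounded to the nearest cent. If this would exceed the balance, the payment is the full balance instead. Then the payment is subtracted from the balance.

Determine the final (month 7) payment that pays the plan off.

$31.31

# | Opening | Interest | Payment | End bal
1 | $170.73 | $2.67 | $24.77 | $148.63
2 | $148.63 | $2.67 | $25.22 | $126.08
3 | $126.08 | $2.67 | $25.75 | $103.00
4 | $103.00 | $2.67 | $26.42 | $79.25
5 | $79.25 | $2.67 | $27.31 | $54.61
6 | $54.61 | $2.67 | $28.64 | $28.64
7 | $28.64 | $2.67 | $31.31 | $0.00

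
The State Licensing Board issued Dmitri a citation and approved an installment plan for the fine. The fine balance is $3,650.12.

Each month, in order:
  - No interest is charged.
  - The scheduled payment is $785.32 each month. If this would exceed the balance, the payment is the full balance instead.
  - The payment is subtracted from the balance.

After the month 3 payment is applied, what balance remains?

$1,294.16

Month 1: opening $3,650.12; payment $785.32; balance $2,864.80
Month 2: opening $2,864.80; payment $785.32; balance $2,079.48
Month 3: opening $2,079.48; payment $785.32; balance $1,294.16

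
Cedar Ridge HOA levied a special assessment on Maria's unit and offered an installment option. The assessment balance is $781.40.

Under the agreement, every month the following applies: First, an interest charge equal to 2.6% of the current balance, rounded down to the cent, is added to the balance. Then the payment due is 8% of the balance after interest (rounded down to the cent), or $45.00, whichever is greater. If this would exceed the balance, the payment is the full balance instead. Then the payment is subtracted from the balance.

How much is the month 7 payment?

$45.36

# | Opening | Interest | Payment | End bal
1 | $781.40 | $20.31 | $64.13 | $737.58
2 | $737.58 | $19.17 | $60.54 | $696.21
3 | $696.21 | $18.10 | $57.14 | $657.17
4 | $657.17 | $17.08 | $53.94 | $620.31
5 | $620.31 | $16.12 | $50.91 | $585.52
6 | $585.52 | $15.22 | $48.05 | $552.69
7 | $552.69 | $14.36 | $45.36 | $521.69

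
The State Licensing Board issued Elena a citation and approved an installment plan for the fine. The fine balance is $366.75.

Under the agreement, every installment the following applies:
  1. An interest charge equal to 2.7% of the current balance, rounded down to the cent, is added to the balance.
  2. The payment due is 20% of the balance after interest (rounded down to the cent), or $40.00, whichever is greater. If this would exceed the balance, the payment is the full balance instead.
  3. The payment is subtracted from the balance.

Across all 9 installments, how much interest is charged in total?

$42.89

# | Opening | Interest | Payment | End bal
1 | $366.75 | $9.90 | $75.33 | $301.32
2 | $301.32 | $8.13 | $61.89 | $247.56
3 | $247.56 | $6.68 | $50.84 | $203.40
4 | $203.40 | $5.49 | $41.77 | $167.12
5 | $167.12 | $4.51 | $40.00 | $131.63
6 | $131.63 | $3.55 | $40.00 | $95.18
7 | $95.18 | $2.56 | $40.00 | $57.74
8 | $57.74 | $1.55 | $40.00 | $19.29
9 | $19.29 | $0.52 | $19.81 | $0.00
Total interest: $9.90 + $8.13 + $6.68 + $5.49 + $4.51 + $3.55 + $2.56 + $1.55 + $0.52 = $42.89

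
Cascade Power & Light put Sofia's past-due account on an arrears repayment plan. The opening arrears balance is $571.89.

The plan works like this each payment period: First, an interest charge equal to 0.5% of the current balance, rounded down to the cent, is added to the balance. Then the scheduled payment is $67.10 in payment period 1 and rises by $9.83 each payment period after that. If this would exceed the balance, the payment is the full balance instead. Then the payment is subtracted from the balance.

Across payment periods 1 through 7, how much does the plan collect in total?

Payment period 1: opening $571.89; interest $2.85 → $574.74; payment $67.10; balance $507.64
Payment period 2: opening $507.64; interest $2.53 → $510.17; payment $76.93; balance $433.24
Payment period 3: opening $433.24; interest $2.16 → $435.40; payment $86.76; balance $348.64
Payment period 4: opening $348.64; interest $1.74 → $350.38; payment $96.59; balance $253.79
Payment period 5: opening $253.79; interest $1.26 → $255.05; payment $106.42; balance $148.63
Payment period 6: opening $148.63; interest $0.74 → $149.37; payment $116.25; balance $33.12
Payment period 7: opening $33.12; interest $0.16 → $33.28; payment $33.28; balance $0.00
Total paid: $583.33

$583.33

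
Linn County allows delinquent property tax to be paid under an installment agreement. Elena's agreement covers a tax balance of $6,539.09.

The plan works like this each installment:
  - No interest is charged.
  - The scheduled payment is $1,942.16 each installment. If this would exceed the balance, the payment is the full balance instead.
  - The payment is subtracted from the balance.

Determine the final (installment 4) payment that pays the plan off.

$712.61

Installment 1: opening $6,539.09; payment $1,942.16; balance $4,596.93
Installment 2: opening $4,596.93; payment $1,942.16; balance $2,654.77
Installment 3: opening $2,654.77; payment $1,942.16; balance $712.61
Installment 4: opening $712.61; payment $712.61; balance $0.00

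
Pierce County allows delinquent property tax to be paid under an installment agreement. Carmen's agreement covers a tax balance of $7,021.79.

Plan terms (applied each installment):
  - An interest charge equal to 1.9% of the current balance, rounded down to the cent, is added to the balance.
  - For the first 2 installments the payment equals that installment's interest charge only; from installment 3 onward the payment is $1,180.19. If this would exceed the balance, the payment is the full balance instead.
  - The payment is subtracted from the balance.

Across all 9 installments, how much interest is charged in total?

Installment 1: $7,021.79 +$133.41 interest = $7,155.20; pay $133.41 → $7,021.79
Installment 2: $7,021.79 +$133.41 interest = $7,155.20; pay $133.41 → $7,021.79
Installment 3: $7,021.79 +$133.41 interest = $7,155.20; pay $1,180.19 → $5,975.01
Installment 4: $5,975.01 +$113.52 interest = $6,088.53; pay $1,180.19 → $4,908.34
Installment 5: $4,908.34 +$93.25 interest = $5,001.59; pay $1,180.19 → $3,821.40
Installment 6: $3,821.40 +$72.60 interest = $3,894.00; pay $1,180.19 → $2,713.81
Installment 7: $2,713.81 +$51.56 interest = $2,765.37; pay $1,180.19 → $1,585.18
Installment 8: $1,585.18 +$30.11 interest = $1,615.29; pay $1,180.19 → $435.10
Installment 9: $435.10 +$8.26 interest = $443.36; pay $443.36 → $0.00
Total interest: $133.41 + $133.41 + $133.41 + $113.52 + $93.25 + $72.60 + $51.56 + $30.11 + $8.26 = $769.53

$769.53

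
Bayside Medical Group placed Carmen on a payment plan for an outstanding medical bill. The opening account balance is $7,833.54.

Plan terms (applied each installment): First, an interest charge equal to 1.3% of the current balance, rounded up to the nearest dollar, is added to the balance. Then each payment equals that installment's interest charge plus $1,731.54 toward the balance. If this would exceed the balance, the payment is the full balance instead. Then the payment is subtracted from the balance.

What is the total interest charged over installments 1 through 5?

# | Opening | Interest | Payment | End bal
1 | $7,833.54 | $102.00 | $1,833.54 | $6,102.00
2 | $6,102.00 | $80.00 | $1,811.54 | $4,370.46
3 | $4,370.46 | $57.00 | $1,788.54 | $2,638.92
4 | $2,638.92 | $35.00 | $1,766.54 | $907.38
5 | $907.38 | $12.00 | $919.38 | $0.00
Total interest: $102.00 + $80.00 + $57.00 + $35.00 + $12.00 = $286.00

$286.00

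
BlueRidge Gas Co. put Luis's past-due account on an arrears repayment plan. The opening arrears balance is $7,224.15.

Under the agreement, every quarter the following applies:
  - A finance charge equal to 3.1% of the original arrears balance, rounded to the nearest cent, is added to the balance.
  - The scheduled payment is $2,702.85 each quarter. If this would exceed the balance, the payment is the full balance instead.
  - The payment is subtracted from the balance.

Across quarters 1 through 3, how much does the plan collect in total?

$7,896.00

Quarter 1: $7,224.15 +$223.95 interest = $7,448.10; pay $2,702.85 → $4,745.25
Quarter 2: $4,745.25 +$223.95 interest = $4,969.20; pay $2,702.85 → $2,266.35
Quarter 3: $2,266.35 +$223.95 interest = $2,490.30; pay $2,490.30 → $0.00
Total paid: $7,896.00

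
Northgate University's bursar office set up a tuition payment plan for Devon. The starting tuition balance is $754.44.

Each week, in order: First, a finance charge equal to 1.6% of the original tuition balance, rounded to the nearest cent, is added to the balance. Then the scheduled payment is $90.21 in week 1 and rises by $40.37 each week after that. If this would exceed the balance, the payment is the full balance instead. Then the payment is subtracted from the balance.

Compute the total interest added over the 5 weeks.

$60.35

Week 1: $754.44 +$12.07 interest = $766.51; pay $90.21 → $676.30
Week 2: $676.30 +$12.07 interest = $688.37; pay $130.58 → $557.79
Week 3: $557.79 +$12.07 interest = $569.86; pay $170.95 → $398.91
Week 4: $398.91 +$12.07 interest = $410.98; pay $211.32 → $199.66
Week 5: $199.66 +$12.07 interest = $211.73; pay $211.73 → $0.00
Total interest: $12.07 + $12.07 + $12.07 + $12.07 + $12.07 = $60.35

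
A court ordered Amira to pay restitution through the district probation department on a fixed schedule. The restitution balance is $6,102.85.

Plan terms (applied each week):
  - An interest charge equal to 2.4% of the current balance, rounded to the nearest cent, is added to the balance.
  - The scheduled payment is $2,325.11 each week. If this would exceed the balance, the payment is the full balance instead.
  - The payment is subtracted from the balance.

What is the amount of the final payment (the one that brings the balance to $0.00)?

# | Opening | Interest | Payment | End bal
1 | $6,102.85 | $146.47 | $2,325.11 | $3,924.21
2 | $3,924.21 | $94.18 | $2,325.11 | $1,693.28
3 | $1,693.28 | $40.64 | $1,733.92 | $0.00

$1,733.92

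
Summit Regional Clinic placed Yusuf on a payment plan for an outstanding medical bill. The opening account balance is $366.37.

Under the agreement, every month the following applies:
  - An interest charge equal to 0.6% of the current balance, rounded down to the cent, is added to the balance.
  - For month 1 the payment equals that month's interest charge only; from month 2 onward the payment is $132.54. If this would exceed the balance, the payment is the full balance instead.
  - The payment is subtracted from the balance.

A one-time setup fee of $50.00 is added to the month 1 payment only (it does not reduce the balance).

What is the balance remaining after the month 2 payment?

$236.02

Month 1: $366.37 +$2.19 interest = $368.56; pay $2.19 (+ $50.00 fee) → $366.37
Month 2: $366.37 +$2.19 interest = $368.56; pay $132.54 → $236.02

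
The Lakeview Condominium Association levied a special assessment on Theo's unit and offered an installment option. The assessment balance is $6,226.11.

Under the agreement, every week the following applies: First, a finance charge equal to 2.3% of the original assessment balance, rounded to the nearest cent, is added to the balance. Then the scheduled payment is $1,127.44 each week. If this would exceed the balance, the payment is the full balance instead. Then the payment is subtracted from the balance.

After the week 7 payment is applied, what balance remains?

$0.00

Week 1: opening $6,226.11; interest $143.20 → $6,369.31; payment $1,127.44; balance $5,241.87
Week 2: opening $5,241.87; interest $143.20 → $5,385.07; payment $1,127.44; balance $4,257.63
Week 3: opening $4,257.63; interest $143.20 → $4,400.83; payment $1,127.44; balance $3,273.39
Week 4: opening $3,273.39; interest $143.20 → $3,416.59; payment $1,127.44; balance $2,289.15
Week 5: opening $2,289.15; interest $143.20 → $2,432.35; payment $1,127.44; balance $1,304.91
Week 6: opening $1,304.91; interest $143.20 → $1,448.11; payment $1,127.44; balance $320.67
Week 7: opening $320.67; interest $143.20 → $463.87; payment $463.87; balance $0.00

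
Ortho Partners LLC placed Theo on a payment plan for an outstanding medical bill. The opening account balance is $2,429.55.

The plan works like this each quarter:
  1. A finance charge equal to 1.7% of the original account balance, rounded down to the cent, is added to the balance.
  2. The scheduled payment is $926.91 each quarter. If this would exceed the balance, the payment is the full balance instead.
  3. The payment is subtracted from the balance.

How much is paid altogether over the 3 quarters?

$2,553.45

Quarter 1: opening $2,429.55; interest $41.30 → $2,470.85; payment $926.91; balance $1,543.94
Quarter 2: opening $1,543.94; interest $41.30 → $1,585.24; payment $926.91; balance $658.33
Quarter 3: opening $658.33; interest $41.30 → $699.63; payment $699.63; balance $0.00
Total paid: $2,553.45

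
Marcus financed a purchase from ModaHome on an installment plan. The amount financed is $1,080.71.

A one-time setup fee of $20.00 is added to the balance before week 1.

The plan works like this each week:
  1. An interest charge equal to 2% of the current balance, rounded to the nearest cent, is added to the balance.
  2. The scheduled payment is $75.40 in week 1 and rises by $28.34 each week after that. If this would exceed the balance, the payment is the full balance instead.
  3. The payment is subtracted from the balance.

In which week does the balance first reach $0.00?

8

Week 1: $1,100.71 +$22.01 interest = $1,122.72; pay $75.40 → $1,047.32
Week 2: $1,047.32 +$20.95 interest = $1,068.27; pay $103.74 → $964.53
Week 3: $964.53 +$19.29 interest = $983.82; pay $132.08 → $851.74
Week 4: $851.74 +$17.03 interest = $868.77; pay $160.42 → $708.35
Week 5: $708.35 +$14.17 interest = $722.52; pay $188.76 → $533.76
Week 6: $533.76 +$10.68 interest = $544.44; pay $217.10 → $327.34
Week 7: $327.34 +$6.55 interest = $333.89; pay $245.44 → $88.45
Week 8: $88.45 +$1.77 interest = $90.22; pay $90.22 → $0.00
Balance reaches $0.00 in week 8.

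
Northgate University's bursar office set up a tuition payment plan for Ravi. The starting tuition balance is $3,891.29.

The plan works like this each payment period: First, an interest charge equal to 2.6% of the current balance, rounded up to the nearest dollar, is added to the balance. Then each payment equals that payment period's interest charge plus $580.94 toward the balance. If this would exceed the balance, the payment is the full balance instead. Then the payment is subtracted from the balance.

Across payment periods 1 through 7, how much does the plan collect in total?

# | Opening | Interest | Payment | End bal
1 | $3,891.29 | $102.00 | $682.94 | $3,310.35
2 | $3,310.35 | $87.00 | $667.94 | $2,729.41
3 | $2,729.41 | $71.00 | $651.94 | $2,148.47
4 | $2,148.47 | $56.00 | $636.94 | $1,567.53
5 | $1,567.53 | $41.00 | $621.94 | $986.59
6 | $986.59 | $26.00 | $606.94 | $405.65
7 | $405.65 | $11.00 | $416.65 | $0.00
Total paid: $4,285.29

$4,285.29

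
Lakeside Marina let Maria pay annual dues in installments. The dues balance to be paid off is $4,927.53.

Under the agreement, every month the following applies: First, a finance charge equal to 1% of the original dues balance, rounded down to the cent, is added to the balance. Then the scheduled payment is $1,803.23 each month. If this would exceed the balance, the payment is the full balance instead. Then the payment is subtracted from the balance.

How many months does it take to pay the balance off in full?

Month 1: opening $4,927.53; interest $49.27 → $4,976.80; payment $1,803.23; balance $3,173.57
Month 2: opening $3,173.57; interest $49.27 → $3,222.84; payment $1,803.23; balance $1,419.61
Month 3: opening $1,419.61; interest $49.27 → $1,468.88; payment $1,468.88; balance $0.00
Balance reaches $0.00 in month 3.

3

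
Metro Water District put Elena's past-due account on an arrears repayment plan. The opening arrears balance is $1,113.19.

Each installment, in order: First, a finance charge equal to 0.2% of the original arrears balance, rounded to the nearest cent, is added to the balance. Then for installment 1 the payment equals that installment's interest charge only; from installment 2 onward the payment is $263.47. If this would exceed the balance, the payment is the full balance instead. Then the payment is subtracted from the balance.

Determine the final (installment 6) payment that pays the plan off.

Installment 1: $1,113.19 +$2.23 interest = $1,115.42; pay $2.23 → $1,113.19
Installment 2: $1,113.19 +$2.23 interest = $1,115.42; pay $263.47 → $851.95
Installment 3: $851.95 +$2.23 interest = $854.18; pay $263.47 → $590.71
Installment 4: $590.71 +$2.23 interest = $592.94; pay $263.47 → $329.47
Installment 5: $329.47 +$2.23 interest = $331.70; pay $263.47 → $68.23
Installment 6: $68.23 +$2.23 interest = $70.46; pay $70.46 → $0.00

$70.46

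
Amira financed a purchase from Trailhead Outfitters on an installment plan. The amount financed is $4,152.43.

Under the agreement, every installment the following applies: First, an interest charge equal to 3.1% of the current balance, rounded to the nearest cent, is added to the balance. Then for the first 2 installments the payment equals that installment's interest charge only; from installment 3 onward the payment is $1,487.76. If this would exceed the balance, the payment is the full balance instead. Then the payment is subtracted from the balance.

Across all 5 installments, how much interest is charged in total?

$515.95

Installment 1: opening $4,152.43; interest $128.73 → $4,281.16; payment $128.73; balance $4,152.43
Installment 2: opening $4,152.43; interest $128.73 → $4,281.16; payment $128.73; balance $4,152.43
Installment 3: opening $4,152.43; interest $128.73 → $4,281.16; payment $1,487.76; balance $2,793.40
Installment 4: opening $2,793.40; interest $86.60 → $2,880.00; payment $1,487.76; balance $1,392.24
Installment 5: opening $1,392.24; interest $43.16 → $1,435.40; payment $1,435.40; balance $0.00
Total interest: $128.73 + $128.73 + $128.73 + $86.60 + $43.16 = $515.95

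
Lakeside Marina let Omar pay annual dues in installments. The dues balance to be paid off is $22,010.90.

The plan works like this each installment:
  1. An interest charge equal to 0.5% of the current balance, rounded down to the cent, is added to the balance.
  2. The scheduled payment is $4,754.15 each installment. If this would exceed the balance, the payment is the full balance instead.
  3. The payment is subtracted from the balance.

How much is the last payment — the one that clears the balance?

$3,311.18

Installment 1: $22,010.90 +$110.05 interest = $22,120.95; pay $4,754.15 → $17,366.80
Installment 2: $17,366.80 +$86.83 interest = $17,453.63; pay $4,754.15 → $12,699.48
Installment 3: $12,699.48 +$63.49 interest = $12,762.97; pay $4,754.15 → $8,008.82
Installment 4: $8,008.82 +$40.04 interest = $8,048.86; pay $4,754.15 → $3,294.71
Installment 5: $3,294.71 +$16.47 interest = $3,311.18; pay $3,311.18 → $0.00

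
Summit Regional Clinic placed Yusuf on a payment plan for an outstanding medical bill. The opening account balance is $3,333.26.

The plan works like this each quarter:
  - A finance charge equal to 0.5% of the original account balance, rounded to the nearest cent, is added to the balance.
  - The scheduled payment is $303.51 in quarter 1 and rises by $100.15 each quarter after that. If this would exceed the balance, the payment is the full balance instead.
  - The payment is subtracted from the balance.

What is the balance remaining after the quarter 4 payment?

Quarter 1: opening $3,333.26; interest $16.67 → $3,349.93; payment $303.51; balance $3,046.42
Quarter 2: opening $3,046.42; interest $16.67 → $3,063.09; payment $403.66; balance $2,659.43
Quarter 3: opening $2,659.43; interest $16.67 → $2,676.10; payment $503.81; balance $2,172.29
Quarter 4: opening $2,172.29; interest $16.67 → $2,188.96; payment $603.96; balance $1,585.00

$1,585.00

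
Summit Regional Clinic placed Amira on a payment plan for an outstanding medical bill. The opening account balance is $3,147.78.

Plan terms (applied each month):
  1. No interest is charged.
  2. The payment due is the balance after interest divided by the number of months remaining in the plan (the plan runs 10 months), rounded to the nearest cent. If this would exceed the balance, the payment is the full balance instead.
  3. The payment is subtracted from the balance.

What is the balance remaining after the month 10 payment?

$0.00

Month 1: $3,147.78 − $314.78 → $2,833.00
Month 2: $2,833.00 − $314.78 → $2,518.22
Month 3: $2,518.22 − $314.78 → $2,203.44
Month 4: $2,203.44 − $314.78 → $1,888.66
Month 5: $1,888.66 − $314.78 → $1,573.88
Month 6: $1,573.88 − $314.78 → $1,259.10
Month 7: $1,259.10 − $314.78 → $944.32
Month 8: $944.32 − $314.77 → $629.55
Month 9: $629.55 − $314.78 → $314.77
Month 10: $314.77 − $314.77 → $0.00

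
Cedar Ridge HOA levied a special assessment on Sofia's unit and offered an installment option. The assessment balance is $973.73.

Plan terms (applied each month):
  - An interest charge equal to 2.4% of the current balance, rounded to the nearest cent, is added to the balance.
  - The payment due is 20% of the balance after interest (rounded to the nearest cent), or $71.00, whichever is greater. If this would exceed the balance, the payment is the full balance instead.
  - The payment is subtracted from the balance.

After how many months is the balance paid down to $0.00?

11

Month 1: $973.73 +$23.37 interest = $997.10; pay $199.42 → $797.68
Month 2: $797.68 +$19.14 interest = $816.82; pay $163.36 → $653.46
Month 3: $653.46 +$15.68 interest = $669.14; pay $133.83 → $535.31
Month 4: $535.31 +$12.85 interest = $548.16; pay $109.63 → $438.53
Month 5: $438.53 +$10.52 interest = $449.05; pay $89.81 → $359.24
Month 6: $359.24 +$8.62 interest = $367.86; pay $73.57 → $294.29
Month 7: $294.29 +$7.06 interest = $301.35; pay $71.00 → $230.35
Month 8: $230.35 +$5.53 interest = $235.88; pay $71.00 → $164.88
Month 9: $164.88 +$3.96 interest = $168.84; pay $71.00 → $97.84
Month 10: $97.84 +$2.35 interest = $100.19; pay $71.00 → $29.19
Month 11: $29.19 +$0.70 interest = $29.89; pay $29.89 → $0.00
Balance reaches $0.00 in month 11.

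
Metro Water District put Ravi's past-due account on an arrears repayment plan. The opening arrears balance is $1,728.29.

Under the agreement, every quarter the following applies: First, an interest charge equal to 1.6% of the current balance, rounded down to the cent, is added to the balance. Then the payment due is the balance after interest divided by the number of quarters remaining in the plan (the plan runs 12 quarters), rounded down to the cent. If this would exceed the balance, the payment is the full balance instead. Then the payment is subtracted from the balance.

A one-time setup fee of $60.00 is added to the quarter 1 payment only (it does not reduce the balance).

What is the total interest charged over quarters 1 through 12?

Quarter 1: opening $1,728.29; interest $27.65 → $1,755.94; payment $146.32 (+ $60.00 fee); balance $1,609.62
Quarter 2: opening $1,609.62; interest $25.75 → $1,635.37; payment $148.67; balance $1,486.70
Quarter 3: opening $1,486.70; interest $23.78 → $1,510.48; payment $151.04; balance $1,359.44
Quarter 4: opening $1,359.44; interest $21.75 → $1,381.19; payment $153.46; balance $1,227.73
Quarter 5: opening $1,227.73; interest $19.64 → $1,247.37; payment $155.92; balance $1,091.45
Quarter 6: opening $1,091.45; interest $17.46 → $1,108.91; payment $158.41; balance $950.50
Quarter 7: opening $950.50; interest $15.20 → $965.70; payment $160.95; balance $804.75
Quarter 8: opening $804.75; interest $12.87 → $817.62; payment $163.52; balance $654.10
Quarter 9: opening $654.10; interest $10.46 → $664.56; payment $166.14; balance $498.42
Quarter 10: opening $498.42; interest $7.97 → $506.39; payment $168.79; balance $337.60
Quarter 11: opening $337.60; interest $5.40 → $343.00; payment $171.50; balance $171.50
Quarter 12: opening $171.50; interest $2.74 → $174.24; payment $174.24; balance $0.00
Total interest: $27.65 + $25.75 + $23.78 + $21.75 + $19.64 + $17.46 + $15.20 + $12.87 + $10.46 + $7.97 + $5.40 + $2.74 = $190.67

$190.67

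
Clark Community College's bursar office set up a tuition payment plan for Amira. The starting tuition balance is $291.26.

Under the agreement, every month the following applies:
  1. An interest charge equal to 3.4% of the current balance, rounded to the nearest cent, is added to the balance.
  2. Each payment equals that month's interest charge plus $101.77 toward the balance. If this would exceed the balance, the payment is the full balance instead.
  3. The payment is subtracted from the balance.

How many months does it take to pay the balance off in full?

# | Opening | Interest | Payment | End bal
1 | $291.26 | $9.90 | $111.67 | $189.49
2 | $189.49 | $6.44 | $108.21 | $87.72
3 | $87.72 | $2.98 | $90.70 | $0.00
Balance reaches $0.00 in month 3.

3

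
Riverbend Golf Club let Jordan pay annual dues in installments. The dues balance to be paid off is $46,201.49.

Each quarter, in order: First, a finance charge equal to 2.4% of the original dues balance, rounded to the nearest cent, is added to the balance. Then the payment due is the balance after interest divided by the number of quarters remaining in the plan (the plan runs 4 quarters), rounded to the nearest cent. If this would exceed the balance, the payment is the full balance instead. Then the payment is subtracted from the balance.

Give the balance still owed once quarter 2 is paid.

$24,394.39

Quarter 1: $46,201.49 +$1,108.84 interest = $47,310.33; pay $11,827.58 → $35,482.75
Quarter 2: $35,482.75 +$1,108.84 interest = $36,591.59; pay $12,197.20 → $24,394.39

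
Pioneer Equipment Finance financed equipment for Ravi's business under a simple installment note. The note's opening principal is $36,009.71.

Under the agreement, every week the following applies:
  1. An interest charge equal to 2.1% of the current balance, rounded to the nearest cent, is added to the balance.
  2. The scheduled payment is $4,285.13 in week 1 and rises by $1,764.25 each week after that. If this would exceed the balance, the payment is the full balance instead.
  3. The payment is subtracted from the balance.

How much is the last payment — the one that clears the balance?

$10,933.50

# | Opening | Interest | Payment | End bal
1 | $36,009.71 | $756.20 | $4,285.13 | $32,480.78
2 | $32,480.78 | $682.10 | $6,049.38 | $27,113.50
3 | $27,113.50 | $569.38 | $7,813.63 | $19,869.25
4 | $19,869.25 | $417.25 | $9,577.88 | $10,708.62
5 | $10,708.62 | $224.88 | $10,933.50 | $0.00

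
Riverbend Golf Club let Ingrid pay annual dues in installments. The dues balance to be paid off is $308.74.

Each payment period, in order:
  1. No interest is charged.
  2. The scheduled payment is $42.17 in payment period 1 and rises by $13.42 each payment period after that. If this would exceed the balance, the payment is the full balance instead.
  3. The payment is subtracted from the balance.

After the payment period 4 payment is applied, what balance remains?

$59.54

Payment period 1: $308.74 − $42.17 → $266.57
Payment period 2: $266.57 − $55.59 → $210.98
Payment period 3: $210.98 − $69.01 → $141.97
Payment period 4: $141.97 − $82.43 → $59.54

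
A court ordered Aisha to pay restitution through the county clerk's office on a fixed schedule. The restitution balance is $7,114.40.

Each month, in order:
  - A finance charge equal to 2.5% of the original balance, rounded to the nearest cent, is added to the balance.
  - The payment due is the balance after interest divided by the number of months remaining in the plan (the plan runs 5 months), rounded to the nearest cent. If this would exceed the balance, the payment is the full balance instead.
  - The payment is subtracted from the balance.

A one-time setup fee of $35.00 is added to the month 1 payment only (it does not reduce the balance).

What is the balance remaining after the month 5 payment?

# | Opening | Interest | Payment | Fee | End bal
1 | $7,114.40 | $177.86 | $1,458.45 | $35.00 | $5,833.81
2 | $5,833.81 | $177.86 | $1,502.92 | — | $4,508.75
3 | $4,508.75 | $177.86 | $1,562.20 | — | $3,124.41
4 | $3,124.41 | $177.86 | $1,651.14 | — | $1,651.13
5 | $1,651.13 | $177.86 | $1,828.99 | — | $0.00

$0.00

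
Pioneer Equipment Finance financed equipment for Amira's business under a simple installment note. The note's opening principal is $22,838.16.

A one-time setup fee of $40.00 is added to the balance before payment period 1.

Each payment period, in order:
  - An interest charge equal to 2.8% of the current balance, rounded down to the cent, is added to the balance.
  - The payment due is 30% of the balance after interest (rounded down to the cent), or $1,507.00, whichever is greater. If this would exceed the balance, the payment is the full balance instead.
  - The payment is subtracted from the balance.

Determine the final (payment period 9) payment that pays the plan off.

Payment period 1: opening $22,878.16; interest $640.58 → $23,518.74; payment $7,055.62; balance $16,463.12
Payment period 2: opening $16,463.12; interest $460.96 → $16,924.08; payment $5,077.22; balance $11,846.86
Payment period 3: opening $11,846.86; interest $331.71 → $12,178.57; payment $3,653.57; balance $8,525.00
Payment period 4: opening $8,525.00; interest $238.70 → $8,763.70; payment $2,629.11; balance $6,134.59
Payment period 5: opening $6,134.59; interest $171.76 → $6,306.35; payment $1,891.90; balance $4,414.45
Payment period 6: opening $4,414.45; interest $123.60 → $4,538.05; payment $1,507.00; balance $3,031.05
Payment period 7: opening $3,031.05; interest $84.86 → $3,115.91; payment $1,507.00; balance $1,608.91
Payment period 8: opening $1,608.91; interest $45.04 → $1,653.95; payment $1,507.00; balance $146.95
Payment period 9: opening $146.95; interest $4.11 → $151.06; payment $151.06; balance $0.00

$151.06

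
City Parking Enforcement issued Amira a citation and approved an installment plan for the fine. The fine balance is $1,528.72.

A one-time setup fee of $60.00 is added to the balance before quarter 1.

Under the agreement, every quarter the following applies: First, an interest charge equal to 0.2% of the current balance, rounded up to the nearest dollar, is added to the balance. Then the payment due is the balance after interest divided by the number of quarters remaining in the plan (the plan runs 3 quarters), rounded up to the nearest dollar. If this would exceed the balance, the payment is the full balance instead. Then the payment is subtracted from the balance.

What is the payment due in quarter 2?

Quarter 1: opening $1,588.72; interest $4.00 → $1,592.72; payment $531.00; balance $1,061.72
Quarter 2: opening $1,061.72; interest $3.00 → $1,064.72; payment $533.00; balance $531.72

$533.00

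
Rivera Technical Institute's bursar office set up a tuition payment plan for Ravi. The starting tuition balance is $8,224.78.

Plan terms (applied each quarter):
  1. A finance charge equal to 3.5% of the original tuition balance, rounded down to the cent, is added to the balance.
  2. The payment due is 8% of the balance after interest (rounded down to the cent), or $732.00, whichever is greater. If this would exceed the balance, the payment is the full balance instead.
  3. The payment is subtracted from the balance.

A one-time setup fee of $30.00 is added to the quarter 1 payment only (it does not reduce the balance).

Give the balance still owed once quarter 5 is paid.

Quarter 1: opening $8,224.78; interest $287.86 → $8,512.64; payment $732.00 (+ $30.00 fee); balance $7,780.64
Quarter 2: opening $7,780.64; interest $287.86 → $8,068.50; payment $732.00; balance $7,336.50
Quarter 3: opening $7,336.50; interest $287.86 → $7,624.36; payment $732.00; balance $6,892.36
Quarter 4: opening $6,892.36; interest $287.86 → $7,180.22; payment $732.00; balance $6,448.22
Quarter 5: opening $6,448.22; interest $287.86 → $6,736.08; payment $732.00; balance $6,004.08

$6,004.08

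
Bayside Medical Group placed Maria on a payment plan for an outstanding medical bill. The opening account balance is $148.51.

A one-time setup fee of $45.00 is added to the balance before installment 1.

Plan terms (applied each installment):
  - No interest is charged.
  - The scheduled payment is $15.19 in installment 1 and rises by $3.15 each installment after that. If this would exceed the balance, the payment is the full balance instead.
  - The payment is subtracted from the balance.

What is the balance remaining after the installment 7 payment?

# | Opening | Payment | End bal
1 | $193.51 | $15.19 | $178.32
2 | $178.32 | $18.34 | $159.98
3 | $159.98 | $21.49 | $138.49
4 | $138.49 | $24.64 | $113.85
5 | $113.85 | $27.79 | $86.06
6 | $86.06 | $30.94 | $55.12
7 | $55.12 | $34.09 | $21.03

$21.03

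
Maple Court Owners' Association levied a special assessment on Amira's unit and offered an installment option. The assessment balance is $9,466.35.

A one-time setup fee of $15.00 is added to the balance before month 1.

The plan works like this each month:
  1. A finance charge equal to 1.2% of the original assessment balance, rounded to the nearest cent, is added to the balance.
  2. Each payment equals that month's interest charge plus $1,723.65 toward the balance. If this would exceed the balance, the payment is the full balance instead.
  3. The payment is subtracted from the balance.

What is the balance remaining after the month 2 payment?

$6,034.05

Month 1: $9,481.35 +$113.60 interest = $9,594.95; pay $1,837.25 → $7,757.70
Month 2: $7,757.70 +$113.60 interest = $7,871.30; pay $1,837.25 → $6,034.05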